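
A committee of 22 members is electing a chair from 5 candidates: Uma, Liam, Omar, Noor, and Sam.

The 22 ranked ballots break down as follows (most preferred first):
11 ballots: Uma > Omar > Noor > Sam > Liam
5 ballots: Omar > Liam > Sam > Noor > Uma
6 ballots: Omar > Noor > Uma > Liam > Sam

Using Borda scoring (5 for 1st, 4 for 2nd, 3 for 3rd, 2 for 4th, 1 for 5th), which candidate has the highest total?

Omar

Uma: 11×5 + 5×1 + 6×3 = 78
Liam: 11×1 + 5×4 + 6×2 = 43
Omar: 11×4 + 5×5 + 6×5 = 99
Noor: 11×3 + 5×2 + 6×4 = 67
Sam: 11×2 + 5×3 + 6×1 = 43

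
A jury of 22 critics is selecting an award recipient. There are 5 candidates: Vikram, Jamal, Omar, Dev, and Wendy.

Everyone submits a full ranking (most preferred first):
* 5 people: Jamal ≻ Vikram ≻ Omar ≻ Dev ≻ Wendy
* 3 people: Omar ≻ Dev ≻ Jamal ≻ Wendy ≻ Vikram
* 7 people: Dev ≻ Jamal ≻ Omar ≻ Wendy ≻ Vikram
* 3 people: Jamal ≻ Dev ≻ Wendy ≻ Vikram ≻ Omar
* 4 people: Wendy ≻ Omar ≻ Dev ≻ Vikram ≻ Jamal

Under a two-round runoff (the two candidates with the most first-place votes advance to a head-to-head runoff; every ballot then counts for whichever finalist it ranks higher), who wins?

Dev

Round 1 first-place votes: Vikram 0, Jamal 8, Omar 3, Dev 7, Wendy 4. Jamal and Dev advance.
Runoff: Jamal is ranked above Dev on 8 ballots, Dev above Jamal on 14.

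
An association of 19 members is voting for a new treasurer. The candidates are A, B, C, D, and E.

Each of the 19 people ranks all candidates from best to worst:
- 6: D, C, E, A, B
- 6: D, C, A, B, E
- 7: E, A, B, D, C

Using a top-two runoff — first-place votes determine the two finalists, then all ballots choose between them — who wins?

D

Round 1 first-place votes: A 0, B 0, C 0, D 12, E 7. D and E advance.
Runoff: D is ranked above E on 12 ballots, E above D on 7.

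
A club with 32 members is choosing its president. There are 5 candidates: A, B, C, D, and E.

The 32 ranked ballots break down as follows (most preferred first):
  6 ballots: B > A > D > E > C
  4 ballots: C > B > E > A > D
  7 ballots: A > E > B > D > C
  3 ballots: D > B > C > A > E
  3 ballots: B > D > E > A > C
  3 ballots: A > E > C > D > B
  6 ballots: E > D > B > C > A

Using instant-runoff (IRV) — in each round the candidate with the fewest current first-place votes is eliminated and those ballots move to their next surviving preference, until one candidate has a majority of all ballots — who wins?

Round 1: A 10, B 9, C 4, D 3, E 6. D eliminated.
Round 2: A 10, B 12, C 4, E 6. C eliminated.
Round 3: A 10, B 16, E 6. E eliminated.
Round 4: A 10, B 22. B has a majority (≥17).

B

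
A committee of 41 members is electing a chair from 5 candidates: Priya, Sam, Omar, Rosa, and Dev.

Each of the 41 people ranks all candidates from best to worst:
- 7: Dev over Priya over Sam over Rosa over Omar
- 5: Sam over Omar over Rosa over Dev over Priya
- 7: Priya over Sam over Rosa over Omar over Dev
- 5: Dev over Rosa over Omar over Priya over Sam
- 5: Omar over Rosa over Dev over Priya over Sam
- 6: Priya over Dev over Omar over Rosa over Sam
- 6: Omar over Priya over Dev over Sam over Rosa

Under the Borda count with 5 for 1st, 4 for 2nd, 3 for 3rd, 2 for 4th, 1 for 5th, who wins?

Priya

Priya: 7×4 + 5×1 + 7×5 + 5×2 + 5×2 + 6×5 + 6×4 = 142
Sam: 7×3 + 5×5 + 7×4 + 5×1 + 5×1 + 6×1 + 6×2 = 102
Omar: 7×1 + 5×4 + 7×2 + 5×3 + 5×5 + 6×3 + 6×5 = 129
Rosa: 7×2 + 5×3 + 7×3 + 5×4 + 5×4 + 6×2 + 6×1 = 108
Dev: 7×5 + 5×2 + 7×1 + 5×5 + 5×3 + 6×4 + 6×3 = 134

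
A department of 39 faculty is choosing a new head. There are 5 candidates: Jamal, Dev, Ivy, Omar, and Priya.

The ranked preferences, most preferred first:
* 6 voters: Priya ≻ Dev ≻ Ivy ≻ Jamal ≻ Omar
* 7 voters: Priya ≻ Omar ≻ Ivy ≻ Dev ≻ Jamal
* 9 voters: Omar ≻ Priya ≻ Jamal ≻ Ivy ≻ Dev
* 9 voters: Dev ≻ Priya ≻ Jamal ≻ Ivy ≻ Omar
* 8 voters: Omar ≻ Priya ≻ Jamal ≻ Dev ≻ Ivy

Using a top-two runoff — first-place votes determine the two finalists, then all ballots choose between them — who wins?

Priya

Round 1 first-place votes: Jamal 0, Dev 9, Ivy 0, Omar 17, Priya 13. Omar and Priya advance.
Runoff: Omar is ranked above Priya on 17 ballots, Priya above Omar on 22.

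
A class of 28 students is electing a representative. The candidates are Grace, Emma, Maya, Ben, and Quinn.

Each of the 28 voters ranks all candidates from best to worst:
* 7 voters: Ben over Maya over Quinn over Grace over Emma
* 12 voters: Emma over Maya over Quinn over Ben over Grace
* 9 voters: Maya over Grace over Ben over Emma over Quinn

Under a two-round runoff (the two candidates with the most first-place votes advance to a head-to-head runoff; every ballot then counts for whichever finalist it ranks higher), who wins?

Round 1 first-place votes: Grace 0, Emma 12, Maya 9, Ben 7, Quinn 0. Emma and Maya advance.
Runoff: Emma is ranked above Maya on 12 ballots, Maya above Emma on 16.

Maya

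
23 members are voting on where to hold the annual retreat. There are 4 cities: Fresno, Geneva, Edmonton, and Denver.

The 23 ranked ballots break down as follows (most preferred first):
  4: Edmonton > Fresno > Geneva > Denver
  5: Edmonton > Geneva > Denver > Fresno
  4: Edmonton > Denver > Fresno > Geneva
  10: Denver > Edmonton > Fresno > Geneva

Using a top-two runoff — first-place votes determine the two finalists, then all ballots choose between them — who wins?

Edmonton

Round 1 first-place votes: Fresno 0, Geneva 0, Edmonton 13, Denver 10. Edmonton and Denver advance.
Runoff: Edmonton is ranked above Denver on 13 ballots, Denver above Edmonton on 10.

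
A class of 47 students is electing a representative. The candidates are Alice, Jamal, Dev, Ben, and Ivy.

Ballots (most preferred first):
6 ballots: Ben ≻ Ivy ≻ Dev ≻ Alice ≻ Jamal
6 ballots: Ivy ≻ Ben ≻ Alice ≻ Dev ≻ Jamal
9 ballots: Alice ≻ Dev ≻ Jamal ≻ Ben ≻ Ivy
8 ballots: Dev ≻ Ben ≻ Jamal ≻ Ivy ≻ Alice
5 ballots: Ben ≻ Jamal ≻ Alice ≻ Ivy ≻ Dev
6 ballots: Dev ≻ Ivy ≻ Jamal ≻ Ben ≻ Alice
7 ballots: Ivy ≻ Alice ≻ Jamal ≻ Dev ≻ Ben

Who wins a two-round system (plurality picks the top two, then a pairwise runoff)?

Ivy

Round 1 first-place votes: Alice 9, Jamal 0, Dev 14, Ben 11, Ivy 13. Dev and Ivy advance.
Runoff: Dev is ranked above Ivy on 23 ballots, Ivy above Dev on 24.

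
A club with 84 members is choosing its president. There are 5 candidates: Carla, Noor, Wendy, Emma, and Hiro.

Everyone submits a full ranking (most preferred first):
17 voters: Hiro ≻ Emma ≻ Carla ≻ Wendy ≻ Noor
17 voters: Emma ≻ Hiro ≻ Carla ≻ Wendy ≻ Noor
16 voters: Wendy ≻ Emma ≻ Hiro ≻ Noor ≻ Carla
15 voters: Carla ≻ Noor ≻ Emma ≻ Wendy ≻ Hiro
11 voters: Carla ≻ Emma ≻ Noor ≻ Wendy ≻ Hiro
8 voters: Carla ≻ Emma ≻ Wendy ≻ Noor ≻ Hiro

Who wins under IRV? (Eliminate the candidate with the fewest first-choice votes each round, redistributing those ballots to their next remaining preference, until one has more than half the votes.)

Emma

Round 1: Carla 34, Noor 0, Wendy 16, Emma 17, Hiro 17. Noor eliminated.
Round 2: Carla 34, Wendy 16, Emma 17, Hiro 17. Wendy eliminated.
Round 3: Carla 34, Emma 33, Hiro 17. Hiro eliminated.
Round 4: Carla 34, Emma 50. Emma has a majority (≥43).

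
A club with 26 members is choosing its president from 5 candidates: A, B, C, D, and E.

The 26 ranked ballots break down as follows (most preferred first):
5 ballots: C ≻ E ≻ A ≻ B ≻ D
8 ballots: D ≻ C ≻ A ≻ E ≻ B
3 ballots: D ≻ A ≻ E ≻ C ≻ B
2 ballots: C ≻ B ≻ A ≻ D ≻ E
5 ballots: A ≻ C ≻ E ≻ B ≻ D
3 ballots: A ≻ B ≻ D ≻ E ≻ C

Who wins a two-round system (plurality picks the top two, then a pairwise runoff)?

A

Round 1 first-place votes: A 8, B 0, C 7, D 11, E 0. D and A advance.
Runoff: D is ranked above A on 11 ballots, A above D on 15.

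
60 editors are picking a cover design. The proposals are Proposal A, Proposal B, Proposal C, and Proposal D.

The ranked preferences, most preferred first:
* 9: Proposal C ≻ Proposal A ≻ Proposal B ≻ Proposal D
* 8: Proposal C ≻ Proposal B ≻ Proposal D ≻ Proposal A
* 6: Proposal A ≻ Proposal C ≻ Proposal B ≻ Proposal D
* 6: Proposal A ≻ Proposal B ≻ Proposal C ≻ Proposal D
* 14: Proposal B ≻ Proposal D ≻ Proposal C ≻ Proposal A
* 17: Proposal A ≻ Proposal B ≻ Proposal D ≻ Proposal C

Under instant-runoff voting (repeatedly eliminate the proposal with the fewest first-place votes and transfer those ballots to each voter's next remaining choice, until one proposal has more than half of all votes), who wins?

Round 1: Proposal A 29, Proposal B 14, Proposal C 17, Proposal D 0. Proposal D eliminated.
Round 2: Proposal A 29, Proposal B 14, Proposal C 17. Proposal B eliminated.
Round 3: Proposal A 29, Proposal C 31. Proposal C has a majority (≥31).

Proposal C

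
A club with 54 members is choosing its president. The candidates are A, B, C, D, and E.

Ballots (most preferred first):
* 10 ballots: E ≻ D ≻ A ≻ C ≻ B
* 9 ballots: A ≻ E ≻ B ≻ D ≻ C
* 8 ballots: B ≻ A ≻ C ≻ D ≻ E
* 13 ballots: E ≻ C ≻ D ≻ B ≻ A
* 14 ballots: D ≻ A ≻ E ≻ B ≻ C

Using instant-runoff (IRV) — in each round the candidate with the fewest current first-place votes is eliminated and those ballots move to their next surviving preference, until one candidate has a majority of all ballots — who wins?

Round 1: A 9, B 8, C 0, D 14, E 23. C eliminated.
Round 2: A 9, B 8, D 14, E 23. B eliminated.
Round 3: A 17, D 14, E 23. D eliminated.
Round 4: A 31, E 23. A has a majority (≥28).

A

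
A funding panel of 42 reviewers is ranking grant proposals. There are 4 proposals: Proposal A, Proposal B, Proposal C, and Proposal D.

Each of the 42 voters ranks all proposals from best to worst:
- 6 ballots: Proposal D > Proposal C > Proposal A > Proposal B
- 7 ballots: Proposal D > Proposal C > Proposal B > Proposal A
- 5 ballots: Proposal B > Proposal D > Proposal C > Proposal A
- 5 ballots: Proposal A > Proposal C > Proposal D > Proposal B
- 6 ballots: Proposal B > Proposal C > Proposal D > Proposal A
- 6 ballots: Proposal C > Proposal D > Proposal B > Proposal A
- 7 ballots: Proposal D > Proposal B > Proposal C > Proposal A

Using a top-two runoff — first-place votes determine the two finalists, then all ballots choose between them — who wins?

Round 1 first-place votes: Proposal A 5, Proposal B 11, Proposal C 6, Proposal D 20. Proposal D and Proposal B advance.
Runoff: Proposal D is ranked above Proposal B on 31 ballots, Proposal B above Proposal D on 11.

Proposal D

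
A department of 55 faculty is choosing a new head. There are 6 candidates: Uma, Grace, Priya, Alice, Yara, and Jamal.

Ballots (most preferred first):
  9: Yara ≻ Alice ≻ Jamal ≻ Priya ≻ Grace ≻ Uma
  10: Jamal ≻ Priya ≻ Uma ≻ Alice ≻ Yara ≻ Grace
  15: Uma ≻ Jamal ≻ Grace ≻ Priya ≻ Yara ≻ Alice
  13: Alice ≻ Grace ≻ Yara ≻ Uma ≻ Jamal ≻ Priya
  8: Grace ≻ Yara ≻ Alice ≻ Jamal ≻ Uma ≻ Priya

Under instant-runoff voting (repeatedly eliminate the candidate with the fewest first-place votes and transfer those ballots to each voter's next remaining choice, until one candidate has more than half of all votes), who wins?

Yara

Round 1: Uma 15, Grace 8, Priya 0, Alice 13, Yara 9, Jamal 10. Priya eliminated.
Round 2: Uma 15, Grace 8, Alice 13, Yara 9, Jamal 10. Grace eliminated.
Round 3: Uma 15, Alice 13, Yara 17, Jamal 10. Jamal eliminated.
Round 4: Uma 25, Alice 13, Yara 17. Alice eliminated.
Round 5: Uma 25, Yara 30. Yara has a majority (≥28).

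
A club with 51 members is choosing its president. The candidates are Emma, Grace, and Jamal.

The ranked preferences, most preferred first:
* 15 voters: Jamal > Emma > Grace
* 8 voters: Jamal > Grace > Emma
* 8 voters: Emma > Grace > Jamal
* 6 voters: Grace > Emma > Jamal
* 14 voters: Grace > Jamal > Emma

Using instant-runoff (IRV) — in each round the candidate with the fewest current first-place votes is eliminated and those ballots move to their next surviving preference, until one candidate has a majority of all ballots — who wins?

Round 1: Emma 8, Grace 20, Jamal 23. Emma eliminated.
Round 2: Grace 28, Jamal 23. Grace has a majority (≥26).

Grace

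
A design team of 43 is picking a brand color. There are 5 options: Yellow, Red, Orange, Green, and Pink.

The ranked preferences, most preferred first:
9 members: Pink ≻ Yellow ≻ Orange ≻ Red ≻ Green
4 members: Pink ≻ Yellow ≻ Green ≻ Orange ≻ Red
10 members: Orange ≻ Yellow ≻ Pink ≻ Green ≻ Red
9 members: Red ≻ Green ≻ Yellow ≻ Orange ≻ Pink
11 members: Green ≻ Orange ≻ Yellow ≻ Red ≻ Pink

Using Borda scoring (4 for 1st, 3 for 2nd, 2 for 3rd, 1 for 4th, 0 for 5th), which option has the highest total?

Yellow: 9×3 + 4×3 + 10×3 + 9×2 + 11×2 = 109
Red: 9×1 + 4×0 + 10×0 + 9×4 + 11×1 = 56
Orange: 9×2 + 4×1 + 10×4 + 9×1 + 11×3 = 104
Green: 9×0 + 4×2 + 10×1 + 9×3 + 11×4 = 89
Pink: 9×4 + 4×4 + 10×2 + 9×0 + 11×0 = 72

Yellow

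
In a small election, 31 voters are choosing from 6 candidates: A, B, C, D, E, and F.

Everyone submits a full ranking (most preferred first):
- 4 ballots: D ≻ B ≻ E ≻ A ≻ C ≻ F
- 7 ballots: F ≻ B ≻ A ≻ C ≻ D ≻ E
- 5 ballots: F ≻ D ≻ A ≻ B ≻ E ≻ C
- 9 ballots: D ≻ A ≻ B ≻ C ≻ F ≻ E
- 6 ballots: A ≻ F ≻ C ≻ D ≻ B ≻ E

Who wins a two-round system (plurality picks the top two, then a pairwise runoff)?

F

Round 1 first-place votes: A 6, B 0, C 0, D 13, E 0, F 12. D and F advance.
Runoff: D is ranked above F on 13 ballots, F above D on 18.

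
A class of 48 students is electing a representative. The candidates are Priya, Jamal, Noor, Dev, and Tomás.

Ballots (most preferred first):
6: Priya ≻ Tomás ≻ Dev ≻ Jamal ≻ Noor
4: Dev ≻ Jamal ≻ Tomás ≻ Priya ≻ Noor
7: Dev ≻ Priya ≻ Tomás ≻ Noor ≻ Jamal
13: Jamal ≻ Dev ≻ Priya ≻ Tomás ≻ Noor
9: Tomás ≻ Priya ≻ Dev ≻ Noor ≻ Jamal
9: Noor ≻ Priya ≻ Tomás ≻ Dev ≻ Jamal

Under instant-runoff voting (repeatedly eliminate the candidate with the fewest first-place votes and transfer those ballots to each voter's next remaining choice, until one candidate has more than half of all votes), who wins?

Round 1: Priya 6, Jamal 13, Noor 9, Dev 11, Tomás 9. Priya eliminated.
Round 2: Jamal 13, Noor 9, Dev 11, Tomás 15. Noor eliminated.
Round 3: Jamal 13, Dev 11, Tomás 24. Dev eliminated.
Round 4: Jamal 17, Tomás 31. Tomás has a majority (≥25).

Tomás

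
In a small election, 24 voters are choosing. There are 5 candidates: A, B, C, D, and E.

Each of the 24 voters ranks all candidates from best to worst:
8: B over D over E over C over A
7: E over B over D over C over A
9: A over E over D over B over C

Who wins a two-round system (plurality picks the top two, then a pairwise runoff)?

Round 1 first-place votes: A 9, B 8, C 0, D 0, E 7. A and B advance.
Runoff: A is ranked above B on 9 ballots, B above A on 15.

B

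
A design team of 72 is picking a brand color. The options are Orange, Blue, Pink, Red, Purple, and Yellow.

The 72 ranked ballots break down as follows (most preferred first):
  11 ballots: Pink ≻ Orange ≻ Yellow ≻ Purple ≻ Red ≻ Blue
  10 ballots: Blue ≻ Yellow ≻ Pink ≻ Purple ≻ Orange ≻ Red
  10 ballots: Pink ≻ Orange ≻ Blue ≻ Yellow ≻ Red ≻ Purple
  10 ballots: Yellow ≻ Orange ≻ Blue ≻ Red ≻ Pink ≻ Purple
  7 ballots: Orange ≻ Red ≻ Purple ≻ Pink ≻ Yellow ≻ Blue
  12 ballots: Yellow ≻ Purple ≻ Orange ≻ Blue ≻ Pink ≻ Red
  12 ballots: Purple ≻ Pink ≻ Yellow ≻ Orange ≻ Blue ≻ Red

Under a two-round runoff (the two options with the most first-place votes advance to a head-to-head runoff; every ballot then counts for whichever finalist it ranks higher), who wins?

Round 1 first-place votes: Orange 7, Blue 10, Pink 21, Red 0, Purple 12, Yellow 22. Yellow and Pink advance.
Runoff: Yellow is ranked above Pink on 32 ballots, Pink above Yellow on 40.

Pink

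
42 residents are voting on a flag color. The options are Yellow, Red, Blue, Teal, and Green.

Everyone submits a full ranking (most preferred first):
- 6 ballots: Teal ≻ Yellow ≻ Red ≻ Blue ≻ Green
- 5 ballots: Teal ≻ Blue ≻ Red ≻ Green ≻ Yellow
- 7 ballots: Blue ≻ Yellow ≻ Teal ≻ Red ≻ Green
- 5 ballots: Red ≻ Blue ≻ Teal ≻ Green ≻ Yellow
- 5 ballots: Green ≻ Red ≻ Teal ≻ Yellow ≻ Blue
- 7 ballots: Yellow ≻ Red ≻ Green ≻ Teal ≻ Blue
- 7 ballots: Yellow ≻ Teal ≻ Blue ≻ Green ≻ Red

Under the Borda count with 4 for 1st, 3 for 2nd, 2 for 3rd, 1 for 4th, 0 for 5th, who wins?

Yellow: 6×3 + 5×0 + 7×3 + 5×0 + 5×1 + 7×4 + 7×4 = 100
Red: 6×2 + 5×2 + 7×1 + 5×4 + 5×3 + 7×3 + 7×0 = 85
Blue: 6×1 + 5×3 + 7×4 + 5×3 + 5×0 + 7×0 + 7×2 = 78
Teal: 6×4 + 5×4 + 7×2 + 5×2 + 5×2 + 7×1 + 7×3 = 106
Green: 6×0 + 5×1 + 7×0 + 5×1 + 5×4 + 7×2 + 7×1 = 51

Teal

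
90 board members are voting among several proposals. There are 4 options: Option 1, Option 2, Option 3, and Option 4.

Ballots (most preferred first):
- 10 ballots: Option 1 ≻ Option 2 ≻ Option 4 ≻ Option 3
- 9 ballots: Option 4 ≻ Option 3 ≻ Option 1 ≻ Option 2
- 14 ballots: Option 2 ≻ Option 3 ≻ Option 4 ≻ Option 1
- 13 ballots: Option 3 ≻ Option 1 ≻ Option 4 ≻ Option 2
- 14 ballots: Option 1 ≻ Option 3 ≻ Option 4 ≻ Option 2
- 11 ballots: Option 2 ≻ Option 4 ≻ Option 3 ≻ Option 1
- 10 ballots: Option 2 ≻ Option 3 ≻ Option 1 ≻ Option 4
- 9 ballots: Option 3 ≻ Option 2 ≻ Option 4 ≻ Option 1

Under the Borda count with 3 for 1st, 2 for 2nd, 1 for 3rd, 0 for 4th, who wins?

Option 3

Option 1: 10×3 + 9×1 + 14×0 + 13×2 + 14×3 + 11×0 + 10×1 + 9×0 = 117
Option 2: 10×2 + 9×0 + 14×3 + 13×0 + 14×0 + 11×3 + 10×3 + 9×2 = 143
Option 3: 10×0 + 9×2 + 14×2 + 13×3 + 14×2 + 11×1 + 10×2 + 9×3 = 171
Option 4: 10×1 + 9×3 + 14×1 + 13×1 + 14×1 + 11×2 + 10×0 + 9×1 = 109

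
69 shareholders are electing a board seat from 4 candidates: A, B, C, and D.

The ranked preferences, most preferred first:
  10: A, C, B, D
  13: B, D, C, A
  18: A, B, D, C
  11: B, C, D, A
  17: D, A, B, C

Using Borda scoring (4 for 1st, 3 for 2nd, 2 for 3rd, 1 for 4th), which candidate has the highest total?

A: 10×4 + 13×1 + 18×4 + 11×1 + 17×3 = 187
B: 10×2 + 13×4 + 18×3 + 11×4 + 17×2 = 204
C: 10×3 + 13×2 + 18×1 + 11×3 + 17×1 = 124
D: 10×1 + 13×3 + 18×2 + 11×2 + 17×4 = 175

B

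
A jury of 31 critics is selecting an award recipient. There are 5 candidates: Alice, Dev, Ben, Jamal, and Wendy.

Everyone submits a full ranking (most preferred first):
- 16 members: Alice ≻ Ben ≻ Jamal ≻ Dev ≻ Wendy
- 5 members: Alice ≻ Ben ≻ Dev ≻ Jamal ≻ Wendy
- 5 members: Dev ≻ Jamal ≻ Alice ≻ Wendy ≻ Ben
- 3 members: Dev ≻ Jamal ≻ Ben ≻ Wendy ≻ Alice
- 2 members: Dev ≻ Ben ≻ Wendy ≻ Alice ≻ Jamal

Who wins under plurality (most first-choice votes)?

First-place votes: Alice 21, Dev 10, Ben 0, Jamal 0, Wendy 0.

Alice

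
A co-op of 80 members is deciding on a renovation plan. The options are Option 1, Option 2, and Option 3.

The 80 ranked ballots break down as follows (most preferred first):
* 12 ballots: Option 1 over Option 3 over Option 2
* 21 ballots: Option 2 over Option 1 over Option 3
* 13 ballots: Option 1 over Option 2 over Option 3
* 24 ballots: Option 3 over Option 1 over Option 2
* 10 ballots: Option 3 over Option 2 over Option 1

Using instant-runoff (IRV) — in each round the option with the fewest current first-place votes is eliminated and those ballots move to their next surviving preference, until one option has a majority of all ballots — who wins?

Option 1

Round 1: Option 1 25, Option 2 21, Option 3 34. Option 2 eliminated.
Round 2: Option 1 46, Option 3 34. Option 1 has a majority (≥41).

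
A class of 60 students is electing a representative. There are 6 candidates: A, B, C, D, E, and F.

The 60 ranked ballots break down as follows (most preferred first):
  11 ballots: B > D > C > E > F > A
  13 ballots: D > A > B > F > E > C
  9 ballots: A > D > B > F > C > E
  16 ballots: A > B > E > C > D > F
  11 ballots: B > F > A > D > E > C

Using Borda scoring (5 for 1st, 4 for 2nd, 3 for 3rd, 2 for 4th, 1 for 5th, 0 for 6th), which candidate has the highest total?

A: 11×0 + 13×4 + 9×5 + 16×5 + 11×3 = 210
B: 11×5 + 13×3 + 9×3 + 16×4 + 11×5 = 240
C: 11×3 + 13×0 + 9×1 + 16×2 + 11×0 = 74
D: 11×4 + 13×5 + 9×4 + 16×1 + 11×2 = 183
E: 11×2 + 13×1 + 9×0 + 16×3 + 11×1 = 94
F: 11×1 + 13×2 + 9×2 + 16×0 + 11×4 = 99

B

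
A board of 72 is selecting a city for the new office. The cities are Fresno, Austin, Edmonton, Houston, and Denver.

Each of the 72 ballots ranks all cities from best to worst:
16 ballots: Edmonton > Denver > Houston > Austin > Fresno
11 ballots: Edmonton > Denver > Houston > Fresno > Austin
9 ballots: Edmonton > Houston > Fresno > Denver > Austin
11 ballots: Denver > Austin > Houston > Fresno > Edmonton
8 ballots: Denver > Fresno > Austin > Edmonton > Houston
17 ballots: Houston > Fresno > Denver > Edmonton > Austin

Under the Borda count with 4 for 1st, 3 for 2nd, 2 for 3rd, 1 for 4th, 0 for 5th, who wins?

Fresno: 16×0 + 11×1 + 9×2 + 11×1 + 8×3 + 17×3 = 115
Austin: 16×1 + 11×0 + 9×0 + 11×3 + 8×2 + 17×0 = 65
Edmonton: 16×4 + 11×4 + 9×4 + 11×0 + 8×1 + 17×1 = 169
Houston: 16×2 + 11×2 + 9×3 + 11×2 + 8×0 + 17×4 = 171
Denver: 16×3 + 11×3 + 9×1 + 11×4 + 8×4 + 17×2 = 200

Denver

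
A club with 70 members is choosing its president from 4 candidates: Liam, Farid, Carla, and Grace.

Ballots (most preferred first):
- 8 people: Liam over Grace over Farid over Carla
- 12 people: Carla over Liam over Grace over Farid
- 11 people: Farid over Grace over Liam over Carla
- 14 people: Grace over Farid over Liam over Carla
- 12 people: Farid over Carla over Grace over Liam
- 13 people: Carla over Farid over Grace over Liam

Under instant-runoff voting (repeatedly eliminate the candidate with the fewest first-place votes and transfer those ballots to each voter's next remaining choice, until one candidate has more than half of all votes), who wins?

Farid

Round 1: Liam 8, Farid 23, Carla 25, Grace 14. Liam eliminated.
Round 2: Farid 23, Carla 25, Grace 22. Grace eliminated.
Round 3: Farid 45, Carla 25. Farid has a majority (≥36).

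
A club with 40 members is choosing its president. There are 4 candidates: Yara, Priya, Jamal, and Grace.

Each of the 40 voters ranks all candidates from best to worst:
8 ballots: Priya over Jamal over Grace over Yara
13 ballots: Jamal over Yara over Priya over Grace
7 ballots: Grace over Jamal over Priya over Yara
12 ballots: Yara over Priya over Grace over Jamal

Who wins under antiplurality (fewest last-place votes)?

Last-place votes: Yara 15, Priya 0, Jamal 12, Grace 13.

Priya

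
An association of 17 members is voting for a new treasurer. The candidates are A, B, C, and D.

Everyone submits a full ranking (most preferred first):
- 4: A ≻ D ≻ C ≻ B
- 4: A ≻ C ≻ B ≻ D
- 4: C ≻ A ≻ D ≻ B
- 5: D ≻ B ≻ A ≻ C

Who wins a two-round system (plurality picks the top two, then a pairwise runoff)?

A

Round 1 first-place votes: A 8, B 0, C 4, D 5. A and D advance.
Runoff: A is ranked above D on 12 ballots, D above A on 5.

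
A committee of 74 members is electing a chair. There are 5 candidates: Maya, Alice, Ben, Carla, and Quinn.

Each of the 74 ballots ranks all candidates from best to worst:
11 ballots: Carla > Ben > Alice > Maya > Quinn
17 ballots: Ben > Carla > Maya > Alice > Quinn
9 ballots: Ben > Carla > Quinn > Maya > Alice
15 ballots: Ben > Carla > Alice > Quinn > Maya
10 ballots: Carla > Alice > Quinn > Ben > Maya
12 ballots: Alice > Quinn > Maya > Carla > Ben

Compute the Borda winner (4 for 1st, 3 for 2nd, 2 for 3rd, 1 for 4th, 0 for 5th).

Carla

Maya: 11×1 + 17×2 + 9×1 + 15×0 + 10×0 + 12×2 = 78
Alice: 11×2 + 17×1 + 9×0 + 15×2 + 10×3 + 12×4 = 147
Ben: 11×3 + 17×4 + 9×4 + 15×4 + 10×1 + 12×0 = 207
Carla: 11×4 + 17×3 + 9×3 + 15×3 + 10×4 + 12×1 = 219
Quinn: 11×0 + 17×0 + 9×2 + 15×1 + 10×2 + 12×3 = 89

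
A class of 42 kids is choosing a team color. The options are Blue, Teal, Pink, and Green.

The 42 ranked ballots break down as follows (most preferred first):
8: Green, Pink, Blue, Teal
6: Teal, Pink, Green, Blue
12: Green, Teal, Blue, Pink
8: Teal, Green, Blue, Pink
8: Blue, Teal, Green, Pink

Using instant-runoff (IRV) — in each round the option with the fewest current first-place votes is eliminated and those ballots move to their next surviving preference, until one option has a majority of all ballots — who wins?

Round 1: Blue 8, Teal 14, Pink 0, Green 20. Pink eliminated.
Round 2: Blue 8, Teal 14, Green 20. Blue eliminated.
Round 3: Teal 22, Green 20. Teal has a majority (≥22).

Teal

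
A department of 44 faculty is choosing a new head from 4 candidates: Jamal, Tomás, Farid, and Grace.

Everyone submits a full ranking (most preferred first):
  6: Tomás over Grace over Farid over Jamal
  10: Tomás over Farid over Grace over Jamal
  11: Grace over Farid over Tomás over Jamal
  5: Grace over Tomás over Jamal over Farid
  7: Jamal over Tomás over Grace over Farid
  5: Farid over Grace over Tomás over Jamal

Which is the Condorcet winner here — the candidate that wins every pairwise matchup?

Tomás

Tomás vs Jamal: 37–7
Tomás vs Farid: 28–16
Tomás vs Grace: 23–21
Tomás beats every other candidate.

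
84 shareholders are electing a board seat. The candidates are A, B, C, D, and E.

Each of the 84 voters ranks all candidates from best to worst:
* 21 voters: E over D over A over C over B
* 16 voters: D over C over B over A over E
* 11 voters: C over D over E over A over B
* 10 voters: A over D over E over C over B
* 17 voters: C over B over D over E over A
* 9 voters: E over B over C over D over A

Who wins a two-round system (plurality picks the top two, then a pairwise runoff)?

Round 1 first-place votes: A 10, B 0, C 28, D 16, E 30. E and C advance.
Runoff: E is ranked above C on 40 ballots, C above E on 44.

C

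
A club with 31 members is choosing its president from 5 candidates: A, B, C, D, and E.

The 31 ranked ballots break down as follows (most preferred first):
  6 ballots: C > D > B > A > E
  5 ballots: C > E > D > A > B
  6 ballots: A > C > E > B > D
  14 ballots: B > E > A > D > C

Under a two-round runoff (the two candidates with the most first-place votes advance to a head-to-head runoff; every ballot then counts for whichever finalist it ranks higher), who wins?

Round 1 first-place votes: A 6, B 14, C 11, D 0, E 0. B and C advance.
Runoff: B is ranked above C on 14 ballots, C above B on 17.

C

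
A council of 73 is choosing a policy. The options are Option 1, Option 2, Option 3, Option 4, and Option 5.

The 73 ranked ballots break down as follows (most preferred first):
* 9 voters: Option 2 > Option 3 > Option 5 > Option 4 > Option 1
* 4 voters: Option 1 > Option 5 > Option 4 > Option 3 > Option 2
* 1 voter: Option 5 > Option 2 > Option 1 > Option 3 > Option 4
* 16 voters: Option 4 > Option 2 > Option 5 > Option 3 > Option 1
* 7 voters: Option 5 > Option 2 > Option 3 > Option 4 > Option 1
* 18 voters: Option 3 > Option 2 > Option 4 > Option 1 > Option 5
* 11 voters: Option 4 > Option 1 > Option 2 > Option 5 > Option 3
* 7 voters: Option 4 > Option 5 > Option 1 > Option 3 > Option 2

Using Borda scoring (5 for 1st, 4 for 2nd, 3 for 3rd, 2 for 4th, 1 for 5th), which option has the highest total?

Option 4

Option 1: 9×1 + 4×5 + 1×3 + 16×1 + 7×1 + 18×2 + 11×4 + 7×3 = 156
Option 2: 9×5 + 4×1 + 1×4 + 16×4 + 7×4 + 18×4 + 11×3 + 7×1 = 257
Option 3: 9×4 + 4×2 + 1×2 + 16×2 + 7×3 + 18×5 + 11×1 + 7×2 = 214
Option 4: 9×2 + 4×3 + 1×1 + 16×5 + 7×2 + 18×3 + 11×5 + 7×5 = 269
Option 5: 9×3 + 4×4 + 1×5 + 16×3 + 7×5 + 18×1 + 11×2 + 7×4 = 199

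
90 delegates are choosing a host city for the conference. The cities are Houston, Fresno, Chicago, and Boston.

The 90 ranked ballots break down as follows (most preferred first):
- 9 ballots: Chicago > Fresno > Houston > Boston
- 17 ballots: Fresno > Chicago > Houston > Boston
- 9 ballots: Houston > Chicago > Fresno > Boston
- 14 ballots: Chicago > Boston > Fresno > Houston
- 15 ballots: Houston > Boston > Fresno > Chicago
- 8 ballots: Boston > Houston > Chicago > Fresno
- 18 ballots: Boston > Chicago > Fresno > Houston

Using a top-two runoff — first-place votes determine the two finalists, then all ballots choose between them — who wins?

Houston

Round 1 first-place votes: Houston 24, Fresno 17, Chicago 23, Boston 26. Boston and Houston advance.
Runoff: Boston is ranked above Houston on 40 ballots, Houston above Boston on 50.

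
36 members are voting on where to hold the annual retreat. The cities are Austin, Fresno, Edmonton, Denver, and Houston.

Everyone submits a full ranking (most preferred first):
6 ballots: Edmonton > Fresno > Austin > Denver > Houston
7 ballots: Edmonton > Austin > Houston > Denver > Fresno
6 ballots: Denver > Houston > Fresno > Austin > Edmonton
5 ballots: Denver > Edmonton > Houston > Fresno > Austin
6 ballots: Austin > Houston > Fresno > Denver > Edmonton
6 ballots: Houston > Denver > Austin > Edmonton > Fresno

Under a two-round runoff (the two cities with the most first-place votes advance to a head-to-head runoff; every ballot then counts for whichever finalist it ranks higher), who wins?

Denver

Round 1 first-place votes: Austin 6, Fresno 0, Edmonton 13, Denver 11, Houston 6. Edmonton and Denver advance.
Runoff: Edmonton is ranked above Denver on 13 ballots, Denver above Edmonton on 23.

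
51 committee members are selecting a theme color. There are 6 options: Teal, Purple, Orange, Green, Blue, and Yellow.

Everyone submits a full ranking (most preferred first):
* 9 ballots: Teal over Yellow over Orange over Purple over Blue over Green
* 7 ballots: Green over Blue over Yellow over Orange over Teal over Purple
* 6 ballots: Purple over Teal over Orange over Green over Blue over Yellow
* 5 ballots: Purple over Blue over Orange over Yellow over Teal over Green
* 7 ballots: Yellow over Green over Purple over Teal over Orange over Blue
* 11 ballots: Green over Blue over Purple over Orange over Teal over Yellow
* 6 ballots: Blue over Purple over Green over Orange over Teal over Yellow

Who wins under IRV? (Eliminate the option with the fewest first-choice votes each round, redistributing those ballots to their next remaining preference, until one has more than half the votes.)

Round 1: Teal 9, Purple 11, Orange 0, Green 18, Blue 6, Yellow 7. Orange eliminated.
Round 2: Teal 9, Purple 11, Green 18, Blue 6, Yellow 7. Blue eliminated.
Round 3: Teal 9, Purple 17, Green 18, Yellow 7. Yellow eliminated.
Round 4: Teal 9, Purple 17, Green 25. Teal eliminated.
Round 5: Purple 26, Green 25. Purple has a majority (≥26).

Purple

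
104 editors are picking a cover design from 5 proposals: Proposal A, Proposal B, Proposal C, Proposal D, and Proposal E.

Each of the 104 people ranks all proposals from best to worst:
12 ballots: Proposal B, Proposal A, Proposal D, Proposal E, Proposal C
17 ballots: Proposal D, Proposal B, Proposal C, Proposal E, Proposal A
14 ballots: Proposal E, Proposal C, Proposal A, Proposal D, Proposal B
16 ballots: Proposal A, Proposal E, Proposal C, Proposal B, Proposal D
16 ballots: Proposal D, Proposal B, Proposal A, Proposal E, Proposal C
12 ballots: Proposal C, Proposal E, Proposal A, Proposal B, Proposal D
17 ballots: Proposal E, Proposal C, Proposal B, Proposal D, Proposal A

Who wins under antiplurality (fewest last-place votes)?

Proposal E

Last-place votes: Proposal A 34, Proposal B 14, Proposal C 28, Proposal D 28, Proposal E 0.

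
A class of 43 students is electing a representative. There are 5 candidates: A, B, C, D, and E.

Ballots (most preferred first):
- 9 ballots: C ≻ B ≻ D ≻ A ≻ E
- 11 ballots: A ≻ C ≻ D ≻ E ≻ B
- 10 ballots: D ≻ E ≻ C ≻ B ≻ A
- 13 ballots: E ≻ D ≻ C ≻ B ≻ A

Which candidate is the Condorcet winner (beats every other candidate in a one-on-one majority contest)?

D

D vs A: 32–11
D vs B: 34–9
D vs C: 23–20
D vs E: 30–13
D beats every other candidate.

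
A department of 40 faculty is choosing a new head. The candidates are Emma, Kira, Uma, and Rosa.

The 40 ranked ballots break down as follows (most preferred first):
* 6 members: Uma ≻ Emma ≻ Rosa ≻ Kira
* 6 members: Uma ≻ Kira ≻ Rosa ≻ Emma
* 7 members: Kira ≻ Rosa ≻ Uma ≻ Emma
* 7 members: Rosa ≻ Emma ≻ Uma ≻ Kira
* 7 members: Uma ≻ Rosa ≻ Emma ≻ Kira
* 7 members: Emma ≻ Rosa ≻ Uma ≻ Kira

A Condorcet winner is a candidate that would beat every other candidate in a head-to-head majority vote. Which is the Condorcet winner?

Rosa

Rosa vs Emma: 27–13
Rosa vs Kira: 27–13
Rosa vs Uma: 21–19
Rosa beats every other candidate.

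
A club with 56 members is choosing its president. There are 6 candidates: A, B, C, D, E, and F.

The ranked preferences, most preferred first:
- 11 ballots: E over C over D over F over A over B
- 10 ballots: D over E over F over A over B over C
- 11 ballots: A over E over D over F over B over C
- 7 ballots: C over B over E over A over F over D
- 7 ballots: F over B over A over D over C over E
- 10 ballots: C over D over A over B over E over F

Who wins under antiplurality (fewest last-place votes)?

A

Last-place votes: A 0, B 11, C 21, D 7, E 7, F 10.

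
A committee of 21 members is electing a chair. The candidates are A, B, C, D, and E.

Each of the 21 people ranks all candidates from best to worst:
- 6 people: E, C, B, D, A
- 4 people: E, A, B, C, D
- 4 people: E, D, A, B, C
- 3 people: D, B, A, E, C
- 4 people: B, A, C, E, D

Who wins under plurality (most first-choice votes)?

E

First-place votes: A 0, B 4, C 0, D 3, E 14.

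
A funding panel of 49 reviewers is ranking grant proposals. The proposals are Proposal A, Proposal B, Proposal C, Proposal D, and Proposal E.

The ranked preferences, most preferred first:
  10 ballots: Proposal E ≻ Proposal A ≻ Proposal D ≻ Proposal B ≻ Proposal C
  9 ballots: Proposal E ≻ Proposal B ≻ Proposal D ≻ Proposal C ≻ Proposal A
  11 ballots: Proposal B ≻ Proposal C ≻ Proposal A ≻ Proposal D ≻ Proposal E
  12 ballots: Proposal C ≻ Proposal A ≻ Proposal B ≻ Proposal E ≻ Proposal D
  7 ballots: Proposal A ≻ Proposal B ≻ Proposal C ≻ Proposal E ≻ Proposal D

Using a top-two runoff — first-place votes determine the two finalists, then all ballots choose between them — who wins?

Round 1 first-place votes: Proposal A 7, Proposal B 11, Proposal C 12, Proposal D 0, Proposal E 19. Proposal E and Proposal C advance.
Runoff: Proposal E is ranked above Proposal C on 19 ballots, Proposal C above Proposal E on 30.

Proposal C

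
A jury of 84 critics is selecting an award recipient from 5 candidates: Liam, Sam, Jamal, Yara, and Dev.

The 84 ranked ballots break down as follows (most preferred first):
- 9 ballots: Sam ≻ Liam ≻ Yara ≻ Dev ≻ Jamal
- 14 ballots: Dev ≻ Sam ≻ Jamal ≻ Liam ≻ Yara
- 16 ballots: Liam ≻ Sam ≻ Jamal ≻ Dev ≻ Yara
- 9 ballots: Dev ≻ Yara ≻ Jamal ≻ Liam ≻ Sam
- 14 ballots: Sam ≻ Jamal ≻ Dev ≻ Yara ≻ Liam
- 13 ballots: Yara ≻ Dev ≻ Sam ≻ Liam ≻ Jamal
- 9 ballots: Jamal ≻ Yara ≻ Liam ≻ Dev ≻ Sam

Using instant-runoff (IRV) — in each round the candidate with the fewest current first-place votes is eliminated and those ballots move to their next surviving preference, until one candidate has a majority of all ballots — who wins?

Round 1: Liam 16, Sam 23, Jamal 9, Yara 13, Dev 23. Jamal eliminated.
Round 2: Liam 16, Sam 23, Yara 22, Dev 23. Liam eliminated.
Round 3: Sam 39, Yara 22, Dev 23. Yara eliminated.
Round 4: Sam 39, Dev 45. Dev has a majority (≥43).

Dev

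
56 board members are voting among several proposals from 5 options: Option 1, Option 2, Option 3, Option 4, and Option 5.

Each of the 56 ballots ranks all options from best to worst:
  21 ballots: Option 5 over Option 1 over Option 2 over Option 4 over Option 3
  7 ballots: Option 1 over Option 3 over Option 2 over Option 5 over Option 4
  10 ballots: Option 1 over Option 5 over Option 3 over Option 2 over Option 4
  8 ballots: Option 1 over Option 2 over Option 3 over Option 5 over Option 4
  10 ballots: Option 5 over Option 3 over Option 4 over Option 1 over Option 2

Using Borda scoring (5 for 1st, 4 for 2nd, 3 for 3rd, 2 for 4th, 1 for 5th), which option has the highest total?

Option 1

Option 1: 21×4 + 7×5 + 10×5 + 8×5 + 10×2 = 229
Option 2: 21×3 + 7×3 + 10×2 + 8×4 + 10×1 = 146
Option 3: 21×1 + 7×4 + 10×3 + 8×3 + 10×4 = 143
Option 4: 21×2 + 7×1 + 10×1 + 8×1 + 10×3 = 97
Option 5: 21×5 + 7×2 + 10×4 + 8×2 + 10×5 = 225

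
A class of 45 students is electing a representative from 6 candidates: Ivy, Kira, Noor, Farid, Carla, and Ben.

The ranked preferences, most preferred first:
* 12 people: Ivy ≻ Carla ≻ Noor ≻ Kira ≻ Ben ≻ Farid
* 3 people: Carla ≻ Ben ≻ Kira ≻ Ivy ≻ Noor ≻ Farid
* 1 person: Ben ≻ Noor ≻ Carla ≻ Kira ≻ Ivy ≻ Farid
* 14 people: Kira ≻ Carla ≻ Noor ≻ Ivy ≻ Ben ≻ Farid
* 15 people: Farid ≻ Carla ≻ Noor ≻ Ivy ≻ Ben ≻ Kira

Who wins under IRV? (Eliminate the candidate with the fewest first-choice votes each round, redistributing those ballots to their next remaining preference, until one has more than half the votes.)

Kira

Round 1: Ivy 12, Kira 14, Noor 0, Farid 15, Carla 3, Ben 1. Noor eliminated.
Round 2: Ivy 12, Kira 14, Farid 15, Carla 3, Ben 1. Ben eliminated.
Round 3: Ivy 12, Kira 14, Farid 15, Carla 4. Carla eliminated.
Round 4: Ivy 12, Kira 18, Farid 15. Ivy eliminated.
Round 5: Kira 30, Farid 15. Kira has a majority (≥23).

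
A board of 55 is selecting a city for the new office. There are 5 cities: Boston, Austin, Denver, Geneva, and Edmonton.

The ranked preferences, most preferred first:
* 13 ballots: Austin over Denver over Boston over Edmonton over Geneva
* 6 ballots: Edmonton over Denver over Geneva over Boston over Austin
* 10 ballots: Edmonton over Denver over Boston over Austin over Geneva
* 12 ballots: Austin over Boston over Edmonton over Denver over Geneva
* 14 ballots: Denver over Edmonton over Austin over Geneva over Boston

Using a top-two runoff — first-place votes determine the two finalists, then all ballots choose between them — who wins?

Edmonton

Round 1 first-place votes: Boston 0, Austin 25, Denver 14, Geneva 0, Edmonton 16. Austin and Edmonton advance.
Runoff: Austin is ranked above Edmonton on 25 ballots, Edmonton above Austin on 30.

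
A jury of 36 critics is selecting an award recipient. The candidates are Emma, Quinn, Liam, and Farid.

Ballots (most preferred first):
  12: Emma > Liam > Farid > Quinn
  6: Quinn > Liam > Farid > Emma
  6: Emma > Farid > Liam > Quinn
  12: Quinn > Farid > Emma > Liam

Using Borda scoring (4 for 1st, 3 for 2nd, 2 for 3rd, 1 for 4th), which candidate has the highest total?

Emma

Emma: 12×4 + 6×1 + 6×4 + 12×2 = 102
Quinn: 12×1 + 6×4 + 6×1 + 12×4 = 90
Liam: 12×3 + 6×3 + 6×2 + 12×1 = 78
Farid: 12×2 + 6×2 + 6×3 + 12×3 = 90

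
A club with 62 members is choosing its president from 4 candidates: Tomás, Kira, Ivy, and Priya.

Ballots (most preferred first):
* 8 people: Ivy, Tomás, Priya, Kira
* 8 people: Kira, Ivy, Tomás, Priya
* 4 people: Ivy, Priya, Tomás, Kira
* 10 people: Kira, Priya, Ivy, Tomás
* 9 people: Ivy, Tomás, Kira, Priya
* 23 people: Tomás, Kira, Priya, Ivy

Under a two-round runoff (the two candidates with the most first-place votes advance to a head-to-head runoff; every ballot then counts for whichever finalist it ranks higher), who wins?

Round 1 first-place votes: Tomás 23, Kira 18, Ivy 21, Priya 0. Tomás and Ivy advance.
Runoff: Tomás is ranked above Ivy on 23 ballots, Ivy above Tomás on 39.

Ivy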